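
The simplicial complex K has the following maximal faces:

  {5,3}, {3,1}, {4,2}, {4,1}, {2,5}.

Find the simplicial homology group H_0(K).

We work with the vertex ordering 1 < 2 < 3 < 4 < 5. The simplices of K, each written with vertices in increasing order, are:

  0-simplices (5): [1], [2], [3], [4], [5]
  1-simplices (5): [1,3], [1,4], [2,4], [2,5], [3,5]

so the chain groups are C_0 ≅ Z^5, C_1 ≅ Z^5.

∂_1: C_1 → C_0 maps an edge to its endpoints' difference, ∂[p,q] = q − p. For instance
  ∂[1,4] = [4] − [1].
The resulting 5×5 matrix has rank 4, and its Smith normal form has invariant factors (1,1,1,1).

From H_k ≅ ker(∂_k) / im(∂_{k+1}) we obtain:

  H_0: rank C_0 − rank ∂_1 = 5 − 4 = 1, and the invariant factors of ∂_1 are all 1, so H_0 ≅ Z.

(K is a triangulation of the circle S^1.)

H_0 = Z.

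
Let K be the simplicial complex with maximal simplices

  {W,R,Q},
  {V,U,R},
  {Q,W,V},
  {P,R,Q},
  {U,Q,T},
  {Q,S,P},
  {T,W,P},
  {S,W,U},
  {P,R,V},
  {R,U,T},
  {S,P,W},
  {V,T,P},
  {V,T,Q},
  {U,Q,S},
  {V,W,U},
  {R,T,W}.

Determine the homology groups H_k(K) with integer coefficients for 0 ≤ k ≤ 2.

Take the total order P < Q < R < S < T < U < V < W on the vertex set. Then K (dimension 2) consists of the simplices:

  0-simplices (8): P, Q, R, S, T, U, V, W
  1-simplices (24): PQ, PR, PS, PT, PV, PW, QR, QS, QT, QU, QV, QW, RT, RU, RV, RW, SU, SW, TU, TV, TW, UV, UW, VW
  2-simplices (16): PQR, PQS, PRV, PSW, PTV, PTW, QRW, QSU, QTU, QTV, QVW, RTU, RTW, RUV, SUW, UVW

so the chain groups are C_0 ≅ Z^8, C_1 ≅ Z^24, C_2 ≅ Z^16.

Boundary ∂_1: C_1 → C_0 maps an edge to its endpoints' difference, ∂[p,q] = q − p.
As a 8×24 matrix over Z this has rank 7, with invariant factors (1,1,1,1,1,1,1).

The boundary map ∂_2: C_2 → C_1 acts by ∂[p,q,r] = [q,r] − [p,r] + [p,q]. For instance
  ∂PQR = QR − PR + PQ,
  ∂PQS = QS − PS + PQ.
As a 24×16 matrix over Z this has rank 15, with invariant factors (1,1,1,1,1,1,1,1,1,1,1,1,1,1,1).

From H_k ≅ ker(∂_k) / im(∂_{k+1}) we obtain:

  H_0: rank C_0 − rank ∂_1 = 8 − 7 = 1, and the invariant factors of ∂_1 are all 1, so H_0 = Z.
  H_1: rank ker ∂_1 − rank ∂_2 = (24 − 7) − 15 = 2, and the invariant factors of ∂_2 are all 1, so H_1 = Z^2.
  H_2: rank ker ∂_2 − rank ∂_3 = (16 − 15) − 0 = 1, and there is no ∂_3, so H_2 = Z.

H_0 ≅ Z,  H_1 ≅ Z^2,  H_2 ≅ Z.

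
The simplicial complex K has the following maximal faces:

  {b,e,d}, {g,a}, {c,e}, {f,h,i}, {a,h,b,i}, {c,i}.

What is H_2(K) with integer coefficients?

H_2 = 0.

K has 9 vertices, 14 edges, 6 triangles, 1 3-simplex.
rank ∂_2 = 5, rank ∂_3 = 1 ⇒ b_2 = 6 − 5 − 1 = 0; all invariant factors of ∂_3 are 1 so no torsion. So H_2 ≅ 0.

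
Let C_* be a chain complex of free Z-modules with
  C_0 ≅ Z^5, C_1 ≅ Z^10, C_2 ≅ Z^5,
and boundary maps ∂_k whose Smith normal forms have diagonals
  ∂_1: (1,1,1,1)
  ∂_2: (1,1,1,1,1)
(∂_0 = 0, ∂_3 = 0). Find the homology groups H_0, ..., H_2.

H_0: b_0 = 5 − 0 − 4 = 1; torsion from ∂_1 factors > 1: none. So H_0 ≅ Z.
H_1: b_1 = 10 − 4 − 5 = 1; torsion from ∂_2 factors > 1: none. So H_1 ≅ Z.
H_2: b_2 = 5 − 5 − 0 = 0; torsion from ∂_3 factors > 1: none. So H_2 ≅ 0.

H_0 ≅ Z,  H_1 ≅ Z,  H_2 = 0.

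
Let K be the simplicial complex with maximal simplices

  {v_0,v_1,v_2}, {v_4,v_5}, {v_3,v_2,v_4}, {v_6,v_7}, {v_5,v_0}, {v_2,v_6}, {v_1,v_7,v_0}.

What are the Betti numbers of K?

b_0 = 1, b_1 = 2, b_2 = 0.

Fix the vertex order v_0 < v_1 < v_2 < v_3 < v_4 < v_5 < v_6 < v_7 and write every simplex with vertices in increasing order. Then dim K = 2 and the simplices of K are:

  0-simplices (8): [v_0], [v_1], [v_2], [v_3], [v_4], [v_5], [v_6], [v_7]
  1-simplices (12): [v_0,v_1], [v_0,v_2], [v_0,v_5], [v_0,v_7], [v_1,v_2], [v_1,v_7], [v_2,v_3], [v_2,v_4], [v_2,v_6], [v_3,v_4], [v_4,v_5], [v_6,v_7]
  2-simplices (3): [v_0,v_1,v_2], [v_0,v_1,v_7], [v_2,v_3,v_4]

so the chain groups are C_0 ≅ Z^8, C_1 ≅ Z^12, C_2 ≅ Z^3.

The boundary map ∂_1: C_1 → C_0 sends each edge [p,q] (with p < q) to q − p. For instance
  ∂[v_0,v_5] = [v_5] − [v_0].
This gives a 8×12 integer matrix of rank 7; reducing to Smith normal form yields diagonal entries (1,1,1,1,1,1,1).

∂_2: C_2 → C_1 sends each 2-simplex [p,q,r] to [q,r] − [p,r] + [p,q]. For instance
  ∂[v_0,v_1,v_2] = [v_1,v_2] − [v_0,v_2] + [v_0,v_1],
  ∂[v_2,v_3,v_4] = [v_3,v_4] − [v_2,v_4] + [v_2,v_3].
The resulting 12×3 matrix has rank 3, and its Smith normal form has invariant factors (1,1,1).

Now H_k = ker ∂_k / im ∂_{k+1}, so:

  H_0: rank C_0 − rank ∂_1 = 8 − 7 = 1, and the invariant factors of ∂_1 are all 1, so H_0 = Z.
  H_1: rank ker ∂_1 − rank ∂_2 = (12 − 7) − 3 = 2, and the invariant factors of ∂_2 are all 1, so H_1 = Z^2.
  H_2: rank ker ∂_2 − rank ∂_3 = (3 − 3) − 0 = 0, and there is no ∂_3, so H_2 = 0.

Hence the Betti numbers are b_0 = 1, b_1 = 2, b_2 = 0.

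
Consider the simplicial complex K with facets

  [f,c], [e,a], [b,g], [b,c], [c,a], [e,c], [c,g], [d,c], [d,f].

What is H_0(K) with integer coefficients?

Fix the vertex order a < b < c < d < e < f < g and write every simplex with vertices in increasing order. Then dim K = 1 and the simplices of K are:

  0-simplices (7): a, b, c, d, e, f, g
  1-simplices (9): ac, ae, bc, bg, cd, ce, cf, cg, df

so the chain groups are C_0 ≅ Z^7, C_1 ≅ Z^9.

Boundary ∂_1: C_1 → C_0 maps an edge to its endpoints' difference, ∂[p,q] = q − p.
This gives a 7×9 integer matrix of rank 6; reducing to Smith normal form yields diagonal entries (1,1,1,1,1,1).

From H_k ≅ ker(∂_k) / im(∂_{k+1}) we obtain:

  H_0: rank C_0 − rank ∂_1 = 7 − 6 = 1, and the invariant factors of ∂_1 are all 1, so H_0 ≅ Z.

H_0 ≅ Z.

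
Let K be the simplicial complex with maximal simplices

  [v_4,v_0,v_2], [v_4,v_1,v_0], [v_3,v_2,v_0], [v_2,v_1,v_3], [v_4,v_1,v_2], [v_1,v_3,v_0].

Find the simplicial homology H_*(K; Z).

H_0 = Z,  H_1 = 0,  H_2 = Z.

Fix the vertex order v_0 < v_1 < v_2 < v_3 < v_4 and write every simplex with vertices in increasing order. Then dim K = 2 and the simplices of K are:

  0-simplices (5): [v_0], [v_1], [v_2], [v_3], [v_4]
  1-simplices (9): [v_0,v_1], [v_0,v_2], [v_0,v_3], [v_0,v_4], [v_1,v_2], [v_1,v_3], [v_1,v_4], [v_2,v_3], [v_2,v_4]
  2-simplices (6): [v_0,v_1,v_3], [v_0,v_1,v_4], [v_0,v_2,v_3], [v_0,v_2,v_4], [v_1,v_2,v_3], [v_1,v_2,v_4]

Hence C_0 ≅ Z^5, C_1 ≅ Z^9, C_2 ≅ Z^6.

Boundary ∂_1: C_1 → C_0 maps an edge to its endpoints' difference, ∂[p,q] = q − p.
The resulting 5×9 matrix has rank 4, and its Smith normal form has invariant factors (1,1,1,1).

∂_2: C_2 → C_1 sends each 2-simplex [p,q,r] to [q,r] − [p,r] + [p,q]. For instance
  ∂[v_0,v_1,v_3] = [v_1,v_3] − [v_0,v_3] + [v_0,v_1],
  ∂[v_0,v_2,v_4] = [v_2,v_4] − [v_0,v_4] + [v_0,v_2].
The 9×6 boundary matrix has rank 5 and Smith normal form diag(1,1,1,1,1).

Computing H_k = (kernel of ∂_k) / (image of ∂_{k+1}):

  H_0: rank C_0 − rank ∂_1 = 5 − 4 = 1, and the invariant factors of ∂_1 are all 1, so H_0 ≅ Z.
  H_1: rank ker ∂_1 − rank ∂_2 = (9 − 4) − 5 = 0, and the invariant factors of ∂_2 are all 1, so H_1 ≅ 0.
  H_2: rank ker ∂_2 − rank ∂_3 = (6 − 5) − 0 = 1, and there is no ∂_3, so H_2 ≅ Z.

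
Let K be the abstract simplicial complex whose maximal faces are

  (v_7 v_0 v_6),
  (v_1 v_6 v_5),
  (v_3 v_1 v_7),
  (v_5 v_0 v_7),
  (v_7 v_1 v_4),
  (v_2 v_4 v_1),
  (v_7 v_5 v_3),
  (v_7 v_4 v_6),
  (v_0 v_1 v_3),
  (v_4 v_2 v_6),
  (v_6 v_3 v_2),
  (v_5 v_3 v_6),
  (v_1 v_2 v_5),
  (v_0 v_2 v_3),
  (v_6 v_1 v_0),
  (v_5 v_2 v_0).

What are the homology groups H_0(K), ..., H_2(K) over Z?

H_0 ≅ Z,  H_1 ≅ Z^2,  H_2 ≅ Z.

Take the total order v_0 < v_1 < v_2 < v_3 < v_4 < v_5 < v_6 < v_7 on the vertex set. Then K (dimension 2) consists of the simplices:

  0-simplices (8): [v_0], [v_1], [v_2], [v_3], [v_4], [v_5], [v_6], [v_7]
  1-simplices (24): (24 of them)
  2-simplices (16): (16 of them)

so the chain groups are C_0 ≅ Z^8, C_1 ≅ Z^24, C_2 ≅ Z^16.

The boundary map ∂_1: C_1 → C_0 sends each edge [p,q] (with p < q) to q − p.
The 8×24 boundary matrix has rank 7 and Smith normal form diag(1,1,1,1,1,1,1).

∂_2: C_2 → C_1 acts by ∂[p,q,r] = [q,r] − [p,r] + [p,q]. For instance
  ∂[v_3,v_5,v_7] = [v_5,v_7] − [v_3,v_7] + [v_3,v_5],
  ∂[v_1,v_5,v_6] = [v_5,v_6] − [v_1,v_6] + [v_1,v_5].
As a 24×16 matrix over Z this has rank 15, with invariant factors (1,1,1,1,1,1,1,1,1,1,1,1,1,1,1).

Now H_k = ker ∂_k / im ∂_{k+1}, so:

  H_0: rank C_0 − rank ∂_1 = 8 − 7 = 1, and the invariant factors of ∂_1 are all 1, so H_0 = Z.
  H_1: rank ker ∂_1 − rank ∂_2 = (24 − 7) − 15 = 2, and the invariant factors of ∂_2 are all 1, so H_1 = Z^2.
  H_2: rank ker ∂_2 − rank ∂_3 = (16 − 15) − 0 = 1, and there is no ∂_3, so H_2 = Z.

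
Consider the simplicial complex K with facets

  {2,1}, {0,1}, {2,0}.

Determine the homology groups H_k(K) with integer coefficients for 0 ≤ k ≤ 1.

K has 3 vertices, 3 edges.
rank ∂_0 = 0, rank ∂_1 = 2 ⇒ b_0 = 3 − 0 − 2 = 1; all invariant factors of ∂_1 are 1 so no torsion. So H_0 ≅ Z.
rank ∂_1 = 2, rank ∂_2 = 0 ⇒ b_1 = 3 − 2 − 0 = 1. So H_1 ≅ Z.

H_0 = Z,  H_1 = Z.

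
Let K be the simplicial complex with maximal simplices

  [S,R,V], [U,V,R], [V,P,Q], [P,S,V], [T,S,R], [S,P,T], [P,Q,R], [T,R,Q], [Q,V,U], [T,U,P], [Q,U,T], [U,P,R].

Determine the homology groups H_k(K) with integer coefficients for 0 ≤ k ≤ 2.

Take the total order P < Q < R < S < T < U < V on the vertex set. Then K (dimension 2) consists of the simplices:

  0-simplices (7): P, Q, R, S, T, U, V
  1-simplices (18): PQ, PR, PS, PT, PU, PV, QR, QT, QU, QV, RS, RT, RU, RV, ST, SV, TU, UV
  2-simplices (12): PQR, PQV, PRU, PST, PSV, PTU, QRT, QTU, QUV, RST, RSV, RUV

giving chain groups C_0 ≅ Z^7, C_1 ≅ Z^18, C_2 ≅ Z^12.

Boundary ∂_1: C_1 → C_0 maps an edge to its endpoints' difference, ∂[p,q] = q − p. For instance
  ∂PQ = Q − P.
The 7×18 boundary matrix has rank 6 and Smith normal form diag(1,1,1,1,1,1).

The boundary map ∂_2: C_2 → C_1 maps a triangle to the signed sum of its edges. For instance
  ∂PST = ST − PT + PS,
  ∂RSV = SV − RV + RS.
The 18×12 boundary matrix has rank 12 and Smith normal form diag(1,1,1,1,1,1,1,1,1,1,1,2).

From H_k ≅ ker(∂_k) / im(∂_{k+1}) we obtain:

  H_0: rank C_0 − rank ∂_1 = 7 − 6 = 1, and the invariant factors of ∂_1 are all 1, so H_0 ≅ Z.
  H_1: rank ker ∂_1 − rank ∂_2 = (18 − 6) − 12 = 0, and ∂_2 has invariant factor 2 > 1, so H_1 ≅ Z/2Z.
  H_2: rank ker ∂_2 − rank ∂_3 = (12 − 12) − 0 = 0, and there is no ∂_3, so H_2 ≅ 0.

H_0 = Z,  H_1 = Z/2Z,  H_2 = 0.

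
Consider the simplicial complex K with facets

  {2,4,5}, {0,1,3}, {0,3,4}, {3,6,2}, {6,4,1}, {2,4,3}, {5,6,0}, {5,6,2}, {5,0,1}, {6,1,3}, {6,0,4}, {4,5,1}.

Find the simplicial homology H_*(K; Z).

H_0 = Z,  H_1 = Z/2,  H_2 = 0.

Fix the vertex order 0 < 1 < 2 < 3 < 4 < 5 < 6 and write every simplex with vertices in increasing order. Then dim K = 2 and the simplices of K are:

  0-simplices (7): [0], [1], [2], [3], [4], [5], [6]
  1-simplices (18): [0,1], [0,3], [0,4], [0,5], [0,6], [1,3], [1,4], [1,5], [1,6], [2,3], [2,4], [2,5], [2,6], [3,4], [3,6], [4,5], [4,6], [5,6]
  2-simplices (12): [0,1,3], [0,1,5], [0,3,4], [0,4,6], [0,5,6], [1,3,6], [1,4,5], [1,4,6], [2,3,4], [2,3,6], [2,4,5], [2,5,6]

giving chain groups C_0 ≅ Z^7, C_1 ≅ Z^18, C_2 ≅ Z^12.

The boundary map ∂_1: C_1 → C_0 is given by ∂[p,q] = [q] − [p]. For instance
  ∂[2,5] = [5] − [2].
This gives a 7×18 integer matrix of rank 6; reducing to Smith normal form yields diagonal entries (1,1,1,1,1,1).

∂_2: C_2 → C_1 acts by ∂[p,q,r] = [q,r] − [p,r] + [p,q]. For instance
  ∂[1,3,6] = [3,6] − [1,6] + [1,3],
  ∂[0,4,6] = [4,6] − [0,6] + [0,4].
This gives a 18×12 integer matrix of rank 12; reducing to Smith normal form yields diagonal entries (1,1,1,1,1,1,1,1,1,1,1,2).

Reading off H_k = ker ∂_k / im ∂_{k+1}:

  H_0: rank C_0 − rank ∂_1 = 7 − 6 = 1, and the invariant factors of ∂_1 are all 1, so H_0 ≅ Z.
  H_1: rank ker ∂_1 − rank ∂_2 = (18 − 6) − 12 = 0, and ∂_2 has invariant factor 2 > 1, so H_1 ≅ Z/2.
  H_2: rank ker ∂_2 − rank ∂_3 = (12 − 12) − 0 = 0, and there is no ∂_3, so H_2 ≅ 0.

As a check, the Euler characteristic is 7 − 18 + 12 = 1, which agrees with 1 − 0 + 0 = 1.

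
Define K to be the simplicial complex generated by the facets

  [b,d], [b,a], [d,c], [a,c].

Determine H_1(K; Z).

H_1 = Z.

We work with the vertex ordering a < b < c < d. The simplices of K, each written with vertices in increasing order, are:

  0-simplices (4): a, b, c, d
  1-simplices (4): ab, ac, bd, cd

giving chain groups C_0 ≅ Z^4, C_1 ≅ Z^4.

Boundary ∂_1: C_1 → C_0 sends each edge [p,q] (with p < q) to q − p. For instance
  ∂ab = b − a.
The resulting 4×4 matrix has rank 3, and its Smith normal form has invariant factors (1,1,1).

From H_k ≅ ker(∂_k) / im(∂_{k+1}) we obtain:

  H_1: rank ker ∂_1 − rank ∂_2 = (4 − 3) − 0 = 1, and there is no ∂_2, so H_1 ≅ Z.

(K is a triangulation of the circle S^1.)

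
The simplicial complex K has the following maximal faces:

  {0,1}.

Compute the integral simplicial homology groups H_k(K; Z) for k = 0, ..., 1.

We work with the vertex ordering 0 < 1. The simplices of K, each written with vertices in increasing order, are:

  0-simplices (2): [0], [1]
  1-simplices (1): [0,1]

Hence C_0 ≅ Z^2, C_1 ≅ Z^1.

The boundary map ∂_1: C_1 → C_0 is given by ∂[p,q] = [q] − [p]. For instance
  ∂[0,1] = [1] − [0].
The 2×1 boundary matrix has rank 1 and Smith normal form diag(1).

Now H_k = ker ∂_k / im ∂_{k+1}, so:

  H_0: rank C_0 − rank ∂_1 = 2 − 1 = 1, and the invariant factors of ∂_1 are all 1, so H_0 ≅ Z.
  H_1: rank ker ∂_1 − rank ∂_2 = (1 − 1) − 0 = 0, and there is no ∂_2, so H_1 ≅ 0.

As a check, the Euler characteristic is 2 − 1 = 1, which agrees with 1 − 0 = 1.

H_0 ≅ Z,  H_1 = 0.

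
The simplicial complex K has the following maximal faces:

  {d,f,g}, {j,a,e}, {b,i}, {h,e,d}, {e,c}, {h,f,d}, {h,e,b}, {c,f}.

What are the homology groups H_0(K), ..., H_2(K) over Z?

Order the vertices as a < b < c < d < e < f < g < h < i < j. Listing each simplex with vertices in this order, K has dimension 2 with simplices:

  0-simplices (10): a, b, c, d, e, f, g, h, i, j
  1-simplices (15): ae, aj, be, bh, bi, ce, cf, de, df, dg, dh, eh, ej, fg, fh
  2-simplices (5): aej, beh, deh, dfg, dfh

giving chain groups C_0 ≅ Z^10, C_1 ≅ Z^15, C_2 ≅ Z^5.

∂_1: C_1 → C_0 is given by ∂[p,q] = [q] − [p].
The 10×15 boundary matrix has rank 9 and Smith normal form diag(1,1,1,1,1,1,1,1,1).

Boundary ∂_2: C_2 → C_1 acts by ∂[p,q,r] = [q,r] − [p,r] + [p,q]. For instance
  ∂deh = eh − dh + de,
  ∂dfg = fg − dg + df.
The 15×5 boundary matrix has rank 5 and Smith normal form diag(1,1,1,1,1).

Computing H_k = (kernel of ∂_k) / (image of ∂_{k+1}):

  H_0: rank C_0 − rank ∂_1 = 10 − 9 = 1, and the invariant factors of ∂_1 are all 1, so H_0 ≅ Z.
  H_1: rank ker ∂_1 − rank ∂_2 = (15 − 9) − 5 = 1, and the invariant factors of ∂_2 are all 1, so H_1 ≅ Z.
  H_2: rank ker ∂_2 − rank ∂_3 = (5 − 5) − 0 = 0, and there is no ∂_3, so H_2 ≅ 0.

H_0 = Z,  H_1 = Z,  H_2 = 0.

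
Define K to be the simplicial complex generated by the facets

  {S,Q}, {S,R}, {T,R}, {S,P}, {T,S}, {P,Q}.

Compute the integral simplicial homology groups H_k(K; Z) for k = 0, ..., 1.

H_0 ≅ Z,  H_1 ≅ Z^2.

Order the vertices as P < Q < R < S < T. Listing each simplex with vertices in this order, K has dimension 1 with simplices:

  0-simplices (5): P, Q, R, S, T
  1-simplices (6): PQ, PS, QS, RS, RT, ST

giving chain groups C_0 ≅ Z^5, C_1 ≅ Z^6.

The boundary map ∂_1: C_1 → C_0 is given by ∂[p,q] = [q] − [p].
This gives a 5×6 integer matrix of rank 4; reducing to Smith normal form yields diagonal entries (1,1,1,1).

From H_k ≅ ker(∂_k) / im(∂_{k+1}) we obtain:

  H_0: rank C_0 − rank ∂_1 = 5 − 4 = 1, and the invariant factors of ∂_1 are all 1, so H_0 = Z.
  H_1: rank ker ∂_1 − rank ∂_2 = (6 − 4) − 0 = 2, and there is no ∂_2, so H_1 = Z^2.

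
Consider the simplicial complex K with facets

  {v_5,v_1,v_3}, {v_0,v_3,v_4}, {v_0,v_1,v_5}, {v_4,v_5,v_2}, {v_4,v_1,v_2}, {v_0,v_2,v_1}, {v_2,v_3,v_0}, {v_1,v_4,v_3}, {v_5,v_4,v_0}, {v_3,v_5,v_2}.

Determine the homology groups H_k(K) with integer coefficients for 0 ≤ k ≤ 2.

H_0 ≅ Z,  H_1 ≅ Z/2Z,  H_2 = 0.

Order the vertices as v_0 < v_1 < v_2 < v_3 < v_4 < v_5. Listing each simplex with vertices in this order, K has dimension 2 with simplices:

  0-simplices (6): [v_0], [v_1], [v_2], [v_3], [v_4], [v_5]
  1-simplices (15): (15 of them)
  2-simplices (10): [v_0,v_1,v_2], [v_0,v_1,v_5], [v_0,v_2,v_3], [v_0,v_3,v_4], [v_0,v_4,v_5], [v_1,v_2,v_4], [v_1,v_3,v_4], [v_1,v_3,v_5], [v_2,v_3,v_5], [v_2,v_4,v_5]

so the chain groups are C_0 ≅ Z^6, C_1 ≅ Z^15, C_2 ≅ Z^10.

The boundary map ∂_1: C_1 → C_0 sends each edge [p,q] (with p < q) to q − p.
The 6×15 boundary matrix has rank 5 and Smith normal form diag(1,1,1,1,1).

Boundary ∂_2: C_2 → C_1 maps a triangle to the signed sum of its edges. For instance
  ∂[v_0,v_1,v_5] = [v_1,v_5] − [v_0,v_5] + [v_0,v_1],
  ∂[v_1,v_3,v_4] = [v_3,v_4] − [v_1,v_4] + [v_1,v_3].
This gives a 15×10 integer matrix of rank 10; reducing to Smith normal form yields diagonal entries (1,1,1,1,1,1,1,1,1,2).

Now H_k = ker ∂_k / im ∂_{k+1}, so:

  H_0: rank C_0 − rank ∂_1 = 6 − 5 = 1, and the invariant factors of ∂_1 are all 1, so H_0 ≅ Z.
  H_1: rank ker ∂_1 − rank ∂_2 = (15 − 5) − 10 = 0, and ∂_2 has invariant factor 2 > 1, so H_1 ≅ Z/2Z.
  H_2: rank ker ∂_2 − rank ∂_3 = (10 − 10) − 0 = 0, and there is no ∂_3, so H_2 ≅ 0.

As a check, the Euler characteristic is 6 − 15 + 10 = 1, which agrees with 1 − 0 + 0 = 1.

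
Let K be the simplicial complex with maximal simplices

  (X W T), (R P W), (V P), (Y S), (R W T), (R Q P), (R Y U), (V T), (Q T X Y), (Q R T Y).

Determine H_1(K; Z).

We work with the vertex ordering P < Q < R < S < T < U < V < W < X < Y. The simplices of K, each written with vertices in increasing order, are:

  0-simplices (10): P, Q, R, S, T, U, V, W, X, Y
  1-simplices (20): PQ, PR, PV, PW, QR, QT, QX, QY, RT, RU, RW, RY, SY, TV, TW, TX, TY, UY, WX, XY
  2-simplices (12): PQR, PRW, QRT, QRY, QTX, QTY, QXY, RTW, RTY, RUY, TWX, TXY
  3-simplices (2): QRTY, QTXY

giving chain groups C_0 ≅ Z^10, C_1 ≅ Z^20, C_2 ≅ Z^12, C_3 ≅ Z^2.

∂_1: C_1 → C_0 sends each edge [p,q] (with p < q) to q − p. For instance
  ∂PW = W − P.
This gives a 10×20 integer matrix of rank 9; reducing to Smith normal form yields diagonal entries (1,1,1,1,1,1,1,1,1).

Boundary ∂_2: C_2 → C_1 acts by ∂[p,q,r] = [q,r] − [p,r] + [p,q]. For instance
  ∂PRW = RW − PW + PR,
  ∂PQR = QR − PR + PQ.
The resulting 20×12 matrix has rank 10, and its Smith normal form has invariant factors (1,1,1,1,1,1,1,1,1,1).

The boundary map ∂_3: C_3 → C_2 sends each 3-simplex σ to the alternating sum Σ_i (−1)^i (σ with its i-th vertex removed). For instance
  ∂QRTY = RTY − QTY + QRY − QRT,
  ∂QTXY = TXY − QXY + QTY − QTX.
The 12×2 boundary matrix has rank 2 and Smith normal form diag(1,1).

From H_k ≅ ker(∂_k) / im(∂_{k+1}) we obtain:

  H_1: rank ker ∂_1 − rank ∂_2 = (20 − 9) − 10 = 1, and the invariant factors of ∂_2 are all 1, so H_1 = Z.

H_1 ≅ Z.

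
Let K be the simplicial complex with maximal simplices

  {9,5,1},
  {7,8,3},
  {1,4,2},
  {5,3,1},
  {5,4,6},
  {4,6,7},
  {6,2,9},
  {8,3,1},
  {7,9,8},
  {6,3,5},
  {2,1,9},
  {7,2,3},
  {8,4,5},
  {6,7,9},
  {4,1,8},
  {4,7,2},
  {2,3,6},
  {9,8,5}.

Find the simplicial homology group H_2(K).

H_2 = 0.

K has 9 vertices, 27 edges, 18 triangles.
rank ∂_2 = 18, rank ∂_3 = 0 ⇒ b_2 = 18 − 18 − 0 = 0. So H_2 = 0.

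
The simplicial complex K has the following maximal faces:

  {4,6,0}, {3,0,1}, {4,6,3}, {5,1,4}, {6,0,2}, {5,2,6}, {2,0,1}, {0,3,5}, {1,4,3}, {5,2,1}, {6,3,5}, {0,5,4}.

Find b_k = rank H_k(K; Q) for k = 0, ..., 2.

b_0 = 1, b_1 = 0, b_2 = 0.

Order the vertices as 0 < 1 < 2 < 3 < 4 < 5 < 6. Listing each simplex with vertices in this order, K has dimension 2 with simplices:

  0-simplices (7): [0], [1], [2], [3], [4], [5], [6]
  1-simplices (18): [0,1], [0,2], [0,3], [0,4], [0,5], [0,6], [1,2], [1,3], [1,4], [1,5], [2,5], [2,6], [3,4], [3,5], [3,6], [4,5], [4,6], [5,6]
  2-simplices (12): [0,1,2], [0,1,3], [0,2,6], [0,3,5], [0,4,5], [0,4,6], [1,2,5], [1,3,4], [1,4,5], [2,5,6], [3,4,6], [3,5,6]

giving chain groups C_0 ≅ Z^7, C_1 ≅ Z^18, C_2 ≅ Z^12.

The boundary map ∂_1: C_1 → C_0 maps an edge to its endpoints' difference, ∂[p,q] = q − p.
As a 7×18 matrix over Z this has rank 6, with invariant factors (1,1,1,1,1,1).

The boundary map ∂_2: C_2 → C_1 maps a triangle to the signed sum of its edges. For instance
  ∂[0,1,2] = [1,2] − [0,2] + [0,1],
  ∂[0,3,5] = [3,5] − [0,5] + [0,3].
The 18×12 boundary matrix has rank 12 and Smith normal form diag(1,1,1,1,1,1,1,1,1,1,1,2).

Now H_k = ker ∂_k / im ∂_{k+1}, so:

  H_0: rank C_0 − rank ∂_1 = 7 − 6 = 1, and the invariant factors of ∂_1 are all 1, so H_0 ≅ Z.
  H_1: rank ker ∂_1 − rank ∂_2 = (18 − 6) − 12 = 0, and ∂_2 has invariant factor 2 > 1, so H_1 ≅ Z/2.
  H_2: rank ker ∂_2 − rank ∂_3 = (12 − 12) − 0 = 0, and there is no ∂_3, so H_2 ≅ 0.

As a check, the Euler characteristic is 7 − 18 + 12 = 1, which agrees with 1 − 0 + 0 = 1.

Hence the Betti numbers are b_0 = 1, b_1 = 0, b_2 = 0.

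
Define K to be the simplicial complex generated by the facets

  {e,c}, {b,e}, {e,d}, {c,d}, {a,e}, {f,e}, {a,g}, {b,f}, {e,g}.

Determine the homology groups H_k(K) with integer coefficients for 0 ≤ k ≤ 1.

Order the vertices as a < b < c < d < e < f < g. Listing each simplex with vertices in this order, K has dimension 1 with simplices:

  0-simplices (7): a, b, c, d, e, f, g
  1-simplices (9): ae, ag, be, bf, cd, ce, de, ef, eg

so the chain groups are C_0 ≅ Z^7, C_1 ≅ Z^9.

∂_1: C_1 → C_0 is given by ∂[p,q] = [q] − [p]. For instance
  ∂bf = f − b.
The resulting 7×9 matrix has rank 6, and its Smith normal form has invariant factors (1,1,1,1,1,1).

Now H_k = ker ∂_k / im ∂_{k+1}, so:

  H_0: rank C_0 − rank ∂_1 = 7 − 6 = 1, and the invariant factors of ∂_1 are all 1, so H_0 = Z.
  H_1: rank ker ∂_1 − rank ∂_2 = (9 − 6) − 0 = 3, and there is no ∂_2, so H_1 = Z^3.

As a check, the Euler characteristic is 7 − 9 = -2, which agrees with 1 − 3 = -2.

H_0 = Z,  H_1 = Z^3.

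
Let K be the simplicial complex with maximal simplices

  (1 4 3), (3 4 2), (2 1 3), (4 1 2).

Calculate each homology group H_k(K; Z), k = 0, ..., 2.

Take the total order 1 < 2 < 3 < 4 on the vertex set. Then K (dimension 2) consists of the simplices:

  0-simplices (4): [1], [2], [3], [4]
  1-simplices (6): [1,2], [1,3], [1,4], [2,3], [2,4], [3,4]
  2-simplices (4): [1,2,3], [1,2,4], [1,3,4], [2,3,4]

giving chain groups C_0 ≅ Z^4, C_1 ≅ Z^6, C_2 ≅ Z^4.

The boundary map ∂_1: C_1 → C_0 maps an edge to its endpoints' difference, ∂[p,q] = q − p. For instance
  ∂[3,4] = [4] − [3].
This gives a 4×6 integer matrix of rank 3; reducing to Smith normal form yields diagonal entries (1,1,1).

The boundary map ∂_2: C_2 → C_1 maps a triangle to the signed sum of its edges. For instance
  ∂[1,2,4] = [2,4] − [1,4] + [1,2],
  ∂[2,3,4] = [3,4] − [2,4] + [2,3].
The resulting 6×4 matrix has rank 3, and its Smith normal form has invariant factors (1,1,1).

Reading off H_k = ker ∂_k / im ∂_{k+1}:

  H_0: rank C_0 − rank ∂_1 = 4 − 3 = 1, and the invariant factors of ∂_1 are all 1, so H_0 ≅ Z.
  H_1: rank ker ∂_1 − rank ∂_2 = (6 − 3) − 3 = 0, and the invariant factors of ∂_2 are all 1, so H_1 ≅ 0.
  H_2: rank ker ∂_2 − rank ∂_3 = (4 − 3) − 0 = 1, and there is no ∂_3, so H_2 ≅ Z.

H_0 = Z,  H_1 = 0,  H_2 = Z.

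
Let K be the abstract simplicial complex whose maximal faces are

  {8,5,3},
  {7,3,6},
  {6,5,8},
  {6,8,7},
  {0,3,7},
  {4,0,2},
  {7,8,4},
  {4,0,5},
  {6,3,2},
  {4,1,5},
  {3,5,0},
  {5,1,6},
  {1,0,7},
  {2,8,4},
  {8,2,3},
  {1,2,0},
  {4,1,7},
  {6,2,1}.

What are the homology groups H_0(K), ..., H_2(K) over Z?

H_0 = Z,  H_1 = Z ⊕ Z_2,  H_2 = 0.

Take the total order 0 < 1 < 2 < 3 < 4 < 5 < 6 < 7 < 8 on the vertex set. Then K (dimension 2) consists of the simplices:

  0-simplices (9): [0], [1], [2], [3], [4], [5], [6], [7], [8]
  1-simplices (27): (27 of them)
  2-simplices (18): [0,1,2], [0,1,7], [0,2,4], [0,3,5], [0,3,7], [0,4,5], [1,2,6], [1,4,5], [1,4,7], [1,5,6], [2,3,6], [2,3,8], [2,4,8], [3,5,8], [3,6,7], [4,7,8], [5,6,8], [6,7,8]

Hence C_0 ≅ Z^9, C_1 ≅ Z^27, C_2 ≅ Z^18.

∂_1: C_1 → C_0 sends each edge [p,q] (with p < q) to q − p. For instance
  ∂[4,5] = [5] − [4].
This gives a 9×27 integer matrix of rank 8; reducing to Smith normal form yields diagonal entries (1,1,1,1,1,1,1,1).

The boundary map ∂_2: C_2 → C_1 sends each 2-simplex [p,q,r] to [q,r] − [p,r] + [p,q]. For instance
  ∂[0,3,5] = [3,5] − [0,5] + [0,3],
  ∂[3,6,7] = [6,7] − [3,7] + [3,6].
The resulting 27×18 matrix has rank 18, and its Smith normal form has invariant factors (1,1,1,1,1,1,1,1,1,1,1,1,1,1,1,1,1,2).

Computing H_k = (kernel of ∂_k) / (image of ∂_{k+1}):

  H_0: rank C_0 − rank ∂_1 = 9 − 8 = 1, and the invariant factors of ∂_1 are all 1, so H_0 = Z.
  H_1: rank ker ∂_1 − rank ∂_2 = (27 − 8) − 18 = 1, and ∂_2 has invariant factor 2 > 1, so H_1 = Z ⊕ Z_2.
  H_2: rank ker ∂_2 − rank ∂_3 = (18 − 18) − 0 = 0, and there is no ∂_3, so H_2 = 0.

As a check, the Euler characteristic is 9 − 27 + 18 = 0, which agrees with 1 − 1 + 0 = 0.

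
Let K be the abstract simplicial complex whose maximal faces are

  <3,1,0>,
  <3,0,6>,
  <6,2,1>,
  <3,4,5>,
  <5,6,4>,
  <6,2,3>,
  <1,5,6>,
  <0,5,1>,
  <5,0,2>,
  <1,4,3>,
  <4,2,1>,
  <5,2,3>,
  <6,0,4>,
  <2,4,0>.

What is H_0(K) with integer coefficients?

H_0 ≅ Z.

K has 7 vertices, 21 edges, 14 triangles.
rank ∂_0 = 0, rank ∂_1 = 6 ⇒ b_0 = 7 − 0 − 6 = 1; all invariant factors of ∂_1 are 1 so no torsion. So H_0 ≅ Z.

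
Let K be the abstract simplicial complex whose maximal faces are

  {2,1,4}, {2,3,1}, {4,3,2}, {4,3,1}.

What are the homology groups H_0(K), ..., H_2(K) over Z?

H_0 ≅ Z,  H_1 = 0,  H_2 ≅ Z.

K has 4 vertices, 6 edges, 4 triangles.
rank ∂_0 = 0, rank ∂_1 = 3 ⇒ b_0 = 4 − 0 − 3 = 1; all invariant factors of ∂_1 are 1 so no torsion. So H_0 = Z.
rank ∂_1 = 3, rank ∂_2 = 3 ⇒ b_1 = 6 − 3 − 3 = 0; all invariant factors of ∂_2 are 1 so no torsion. So H_1 = 0.
rank ∂_2 = 3, rank ∂_3 = 0 ⇒ b_2 = 4 − 3 − 0 = 1. So H_2 = Z.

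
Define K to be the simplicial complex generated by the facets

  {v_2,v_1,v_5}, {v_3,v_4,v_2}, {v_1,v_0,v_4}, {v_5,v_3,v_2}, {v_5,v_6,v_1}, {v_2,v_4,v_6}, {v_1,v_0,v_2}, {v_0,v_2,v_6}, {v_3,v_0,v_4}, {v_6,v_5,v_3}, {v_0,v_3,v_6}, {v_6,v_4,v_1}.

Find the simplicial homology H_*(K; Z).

Take the total order v_0 < v_1 < v_2 < v_3 < v_4 < v_5 < v_6 on the vertex set. Then K (dimension 2) consists of the simplices:

  0-simplices (7): [v_0], [v_1], [v_2], [v_3], [v_4], [v_5], [v_6]
  1-simplices (18): (18 of them)
  2-simplices (12): (12 of them)

giving chain groups C_0 ≅ Z^7, C_1 ≅ Z^18, C_2 ≅ Z^12.

The boundary map ∂_1: C_1 → C_0 sends each edge [p,q] (with p < q) to q − p. For instance
  ∂[v_1,v_5] = [v_5] − [v_1].
The resulting 7×18 matrix has rank 6, and its Smith normal form has invariant factors (1,1,1,1,1,1).

∂_2: C_2 → C_1 acts by ∂[p,q,r] = [q,r] − [p,r] + [p,q]. For instance
  ∂[v_0,v_1,v_2] = [v_1,v_2] − [v_0,v_2] + [v_0,v_1],
  ∂[v_0,v_3,v_6] = [v_3,v_6] − [v_0,v_6] + [v_0,v_3].
This gives a 18×12 integer matrix of rank 12; reducing to Smith normal form yields diagonal entries (1,1,1,1,1,1,1,1,1,1,1,2).

From H_k ≅ ker(∂_k) / im(∂_{k+1}) we obtain:

  H_0: rank C_0 − rank ∂_1 = 7 − 6 = 1, and the invariant factors of ∂_1 are all 1, so H_0 = Z.
  H_1: rank ker ∂_1 − rank ∂_2 = (18 − 6) − 12 = 0, and ∂_2 has invariant factor 2 > 1, so H_1 = Z/2Z.
  H_2: rank ker ∂_2 − rank ∂_3 = (12 − 12) − 0 = 0, and there is no ∂_3, so H_2 = 0.

H_0 = Z,  H_1 = Z/2Z,  H_2 = 0.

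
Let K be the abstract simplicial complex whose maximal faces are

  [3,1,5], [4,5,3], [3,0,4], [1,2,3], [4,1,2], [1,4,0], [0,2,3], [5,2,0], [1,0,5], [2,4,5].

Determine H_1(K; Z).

We work with the vertex ordering 0 < 1 < 2 < 3 < 4 < 5. The simplices of K, each written with vertices in increasing order, are:

  0-simplices (6): [0], [1], [2], [3], [4], [5]
  1-simplices (15): [0,1], [0,2], [0,3], [0,4], [0,5], [1,2], [1,3], [1,4], [1,5], [2,3], [2,4], [2,5], [3,4], [3,5], [4,5]
  2-simplices (10): [0,1,4], [0,1,5], [0,2,3], [0,2,5], [0,3,4], [1,2,3], [1,2,4], [1,3,5], [2,4,5], [3,4,5]

Hence C_0 ≅ Z^6, C_1 ≅ Z^15, C_2 ≅ Z^10.

∂_1: C_1 → C_0 maps an edge to its endpoints' difference, ∂[p,q] = q − p. For instance
  ∂[0,1] = [1] − [0].
The 6×15 boundary matrix has rank 5 and Smith normal form diag(1,1,1,1,1).

The boundary map ∂_2: C_2 → C_1 acts by ∂[p,q,r] = [q,r] − [p,r] + [p,q]. For instance
  ∂[1,3,5] = [3,5] − [1,5] + [1,3],
  ∂[1,2,4] = [2,4] − [1,4] + [1,2].
As a 15×10 matrix over Z this has rank 10, with invariant factors (1,1,1,1,1,1,1,1,1,2).

Reading off H_k = ker ∂_k / im ∂_{k+1}:

  H_1: rank ker ∂_1 − rank ∂_2 = (15 − 5) − 10 = 0, and ∂_2 has invariant factor 2 > 1, so H_1 ≅ Z/2.

H_1 ≅ Z/2.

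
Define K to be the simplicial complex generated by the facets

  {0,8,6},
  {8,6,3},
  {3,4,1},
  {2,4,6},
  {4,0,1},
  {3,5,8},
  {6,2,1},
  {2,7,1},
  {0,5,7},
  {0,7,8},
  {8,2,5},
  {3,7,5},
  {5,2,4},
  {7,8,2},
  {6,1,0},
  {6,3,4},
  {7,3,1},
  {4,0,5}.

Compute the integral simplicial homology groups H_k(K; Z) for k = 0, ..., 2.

We work with the vertex ordering 0 < 1 < 2 < 3 < 4 < 5 < 6 < 7 < 8. The simplices of K, each written with vertices in increasing order, are:

  0-simplices (9): [0], [1], [2], [3], [4], [5], [6], [7], [8]
  1-simplices (27): (27 of them)
  2-simplices (18): [0,1,4], [0,1,6], [0,4,5], [0,5,7], [0,6,8], [0,7,8], [1,2,6], [1,2,7], [1,3,4], [1,3,7], [2,4,5], [2,4,6], [2,5,8], [2,7,8], [3,4,6], [3,5,7], [3,5,8], [3,6,8]

Hence C_0 ≅ Z^9, C_1 ≅ Z^27, C_2 ≅ Z^18.

Boundary ∂_1: C_1 → C_0 is given by ∂[p,q] = [q] − [p].
The resulting 9×27 matrix has rank 8, and its Smith normal form has invariant factors (1,1,1,1,1,1,1,1).

∂_2: C_2 → C_1 maps a triangle to the signed sum of its edges. For instance
  ∂[2,4,6] = [4,6] − [2,6] + [2,4],
  ∂[2,5,8] = [5,8] − [2,8] + [2,5].
The 27×18 boundary matrix has rank 18 and Smith normal form diag(1,1,1,1,1,1,1,1,1,1,1,1,1,1,1,1,1,2).

Computing H_k = (kernel of ∂_k) / (image of ∂_{k+1}):

  H_0: rank C_0 − rank ∂_1 = 9 − 8 = 1, and the invariant factors of ∂_1 are all 1, so H_0 = Z.
  H_1: rank ker ∂_1 − rank ∂_2 = (27 − 8) − 18 = 1, and ∂_2 has invariant factor 2 > 1, so H_1 = Z ⊕ Z_2.
  H_2: rank ker ∂_2 − rank ∂_3 = (18 − 18) − 0 = 0, and there is no ∂_3, so H_2 = 0.

As a check, the Euler characteristic is 9 − 27 + 18 = 0, which agrees with 1 − 1 + 0 = 0.
(K is a triangulation of the Klein bottle.)

H_0 ≅ Z,  H_1 ≅ Z ⊕ Z_2,  H_2 = 0.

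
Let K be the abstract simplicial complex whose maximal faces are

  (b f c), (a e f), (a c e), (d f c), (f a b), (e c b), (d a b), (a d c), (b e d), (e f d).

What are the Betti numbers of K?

b_0 = 1, b_1 = 0, b_2 = 0.

We work with the vertex ordering a < b < c < d < e < f. The simplices of K, each written with vertices in increasing order, are:

  0-simplices (6): a, b, c, d, e, f
  1-simplices (15): ab, ac, ad, ae, af, bc, bd, be, bf, cd, ce, cf, de, df, ef
  2-simplices (10): abd, abf, acd, ace, aef, bce, bcf, bde, cdf, def

Hence C_0 ≅ Z^6, C_1 ≅ Z^15, C_2 ≅ Z^10.

∂_1: C_1 → C_0 sends each edge [p,q] (with p < q) to q − p.
As a 6×15 matrix over Z this has rank 5, with invariant factors (1,1,1,1,1).

∂_2: C_2 → C_1 maps a triangle to the signed sum of its edges. For instance
  ∂bde = de − be + bd,
  ∂bcf = cf − bf + bc.
This gives a 15×10 integer matrix of rank 10; reducing to Smith normal form yields diagonal entries (1,1,1,1,1,1,1,1,1,2).

Computing H_k = (kernel of ∂_k) / (image of ∂_{k+1}):

  H_0: rank C_0 − rank ∂_1 = 6 − 5 = 1, and the invariant factors of ∂_1 are all 1, so H_0 = Z.
  H_1: rank ker ∂_1 − rank ∂_2 = (15 − 5) − 10 = 0, and ∂_2 has invariant factor 2 > 1, so H_1 = Z/2Z.
  H_2: rank ker ∂_2 − rank ∂_3 = (10 − 10) − 0 = 0, and there is no ∂_3, so H_2 = 0.

As a check, the Euler characteristic is 6 − 15 + 10 = 1, which agrees with 1 − 0 + 0 = 1.

Hence the Betti numbers are b_0 = 1, b_1 = 0, b_2 = 0.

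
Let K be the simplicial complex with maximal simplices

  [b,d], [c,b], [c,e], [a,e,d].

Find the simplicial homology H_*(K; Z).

H_0 ≅ Z,  H_1 ≅ Z,  H_2 = 0.

Fix the vertex order a < b < c < d < e and write every simplex with vertices in increasing order. Then dim K = 2 and the simplices of K are:

  0-simplices (5): a, b, c, d, e
  1-simplices (6): ad, ae, bc, bd, ce, de
  2-simplices (1): ade

giving chain groups C_0 ≅ Z^5, C_1 ≅ Z^6, C_2 ≅ Z^1.

The boundary map ∂_1: C_1 → C_0 maps an edge to its endpoints' difference, ∂[p,q] = q − p.
The 5×6 boundary matrix has rank 4 and Smith normal form diag(1,1,1,1).

The boundary map ∂_2: C_2 → C_1 maps a triangle to the signed sum of its edges. For instance
  ∂ade = de − ae + ad.
The 6×1 boundary matrix has rank 1 and Smith normal form diag(1).

From H_k ≅ ker(∂_k) / im(∂_{k+1}) we obtain:

  H_0: rank C_0 − rank ∂_1 = 5 − 4 = 1, and the invariant factors of ∂_1 are all 1, so H_0 ≅ Z.
  H_1: rank ker ∂_1 − rank ∂_2 = (6 − 4) − 1 = 1, and the invariant factors of ∂_2 are all 1, so H_1 ≅ Z.
  H_2: rank ker ∂_2 − rank ∂_3 = (1 − 1) − 0 = 0, and there is no ∂_3, so H_2 ≅ 0.

As a check, the Euler characteristic is 5 − 6 + 1 = 0, which agrees with 1 − 1 + 0 = 0.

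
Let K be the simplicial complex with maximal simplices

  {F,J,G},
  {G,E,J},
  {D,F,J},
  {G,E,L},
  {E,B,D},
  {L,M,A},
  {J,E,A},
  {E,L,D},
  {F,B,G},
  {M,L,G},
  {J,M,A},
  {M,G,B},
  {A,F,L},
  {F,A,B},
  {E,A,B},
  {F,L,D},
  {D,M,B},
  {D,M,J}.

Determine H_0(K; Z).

H_0 = Z.

Order the vertices as A < B < D < E < F < G < J < L < M. Listing each simplex with vertices in this order, K has dimension 2 with simplices:

  0-simplices (9): A, B, D, E, F, G, J, L, M
  1-simplices (27): AB, AE, AF, AJ, AL, AM, BD, BE, BF, BG, BM, DE, DF, DJ, DL, DM, EG, EJ, EL, FG, FJ, FL, GJ, GL, GM, JM, LM
  2-simplices (18): ABE, ABF, AEJ, AFL, AJM, ALM, BDE, BDM, BFG, BGM, DEL, DFJ, DFL, DJM, EGJ, EGL, FGJ, GLM

so the chain groups are C_0 ≅ Z^9, C_1 ≅ Z^27, C_2 ≅ Z^18.

Boundary ∂_1: C_1 → C_0 sends each edge [p,q] (with p < q) to q − p. For instance
  ∂LM = M − L.
This gives a 9×27 integer matrix of rank 8; reducing to Smith normal form yields diagonal entries (1,1,1,1,1,1,1,1).

The boundary map ∂_2: C_2 → C_1 acts by ∂[p,q,r] = [q,r] − [p,r] + [p,q]. For instance
  ∂BDE = DE − BE + BD,
  ∂GLM = LM − GM + GL.
The 27×18 boundary matrix has rank 17 and Smith normal form diag(1,1,1,1,1,1,1,1,1,1,1,1,1,1,1,1,1).

Reading off H_k = ker ∂_k / im ∂_{k+1}:

  H_0: rank C_0 − rank ∂_1 = 9 − 8 = 1, and the invariant factors of ∂_1 are all 1, so H_0 ≅ Z.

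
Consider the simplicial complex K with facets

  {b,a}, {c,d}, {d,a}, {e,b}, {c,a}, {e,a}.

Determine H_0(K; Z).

H_0 ≅ Z.

We work with the vertex ordering a < b < c < d < e. The simplices of K, each written with vertices in increasing order, are:

  0-simplices (5): a, b, c, d, e
  1-simplices (6): ab, ac, ad, ae, be, cd

so the chain groups are C_0 ≅ Z^5, C_1 ≅ Z^6.

∂_1: C_1 → C_0 is given by ∂[p,q] = [q] − [p].
The resulting 5×6 matrix has rank 4, and its Smith normal form has invariant factors (1,1,1,1).

Computing H_k = (kernel of ∂_k) / (image of ∂_{k+1}):

  H_0: rank C_0 − rank ∂_1 = 5 − 4 = 1, and the invariant factors of ∂_1 are all 1, so H_0 = Z.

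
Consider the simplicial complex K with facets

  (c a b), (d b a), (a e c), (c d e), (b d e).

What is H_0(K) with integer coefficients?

H_0 ≅ Z.

Order the vertices as a < b < c < d < e. Listing each simplex with vertices in this order, K has dimension 2 with simplices:

  0-simplices (5): a, b, c, d, e
  1-simplices (10): ab, ac, ad, ae, bc, bd, be, cd, ce, de
  2-simplices (5): abc, abd, ace, bde, cde

Hence C_0 ≅ Z^5, C_1 ≅ Z^10, C_2 ≅ Z^5.

The boundary map ∂_1: C_1 → C_0 sends each edge [p,q] (with p < q) to q − p.
This gives a 5×10 integer matrix of rank 4; reducing to Smith normal form yields diagonal entries (1,1,1,1).

Boundary ∂_2: C_2 → C_1 acts by ∂[p,q,r] = [q,r] − [p,r] + [p,q]. For instance
  ∂ace = ce − ae + ac,
  ∂cde = de − ce + cd.
This gives a 10×5 integer matrix of rank 5; reducing to Smith normal form yields diagonal entries (1,1,1,1,1).

Now H_k = ker ∂_k / im ∂_{k+1}, so:

  H_0: rank C_0 − rank ∂_1 = 5 − 4 = 1, and the invariant factors of ∂_1 are all 1, so H_0 = Z.

(K is a triangulation of the Möbius band.)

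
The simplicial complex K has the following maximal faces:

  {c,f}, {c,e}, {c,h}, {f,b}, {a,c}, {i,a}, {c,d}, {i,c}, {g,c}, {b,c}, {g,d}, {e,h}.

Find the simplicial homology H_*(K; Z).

Fix the vertex order a < b < c < d < e < f < g < h < i and write every simplex with vertices in increasing order. Then dim K = 1 and the simplices of K are:

  0-simplices (9): a, b, c, d, e, f, g, h, i
  1-simplices (12): ac, ai, bc, bf, cd, ce, cf, cg, ch, ci, dg, eh

Hence C_0 ≅ Z^9, C_1 ≅ Z^12.

Boundary ∂_1: C_1 → C_0 is given by ∂[p,q] = [q] − [p]. For instance
  ∂dg = g − d.
The 9×12 boundary matrix has rank 8 and Smith normal form diag(1,1,1,1,1,1,1,1).

Computing H_k = (kernel of ∂_k) / (image of ∂_{k+1}):

  H_0: rank C_0 − rank ∂_1 = 9 − 8 = 1, and the invariant factors of ∂_1 are all 1, so H_0 ≅ Z.
  H_1: rank ker ∂_1 − rank ∂_2 = (12 − 8) − 0 = 4, and there is no ∂_2, so H_1 ≅ Z^4.

(K is a triangulation of a wedge of 4 circles.)

H_0 = Z,  H_1 = Z^4.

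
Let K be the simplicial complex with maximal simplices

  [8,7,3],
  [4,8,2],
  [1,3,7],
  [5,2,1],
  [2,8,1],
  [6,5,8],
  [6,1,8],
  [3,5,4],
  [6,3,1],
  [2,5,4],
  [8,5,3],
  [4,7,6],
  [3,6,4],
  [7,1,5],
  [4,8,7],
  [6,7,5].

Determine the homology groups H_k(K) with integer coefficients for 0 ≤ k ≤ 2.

H_0 ≅ Z,  H_1 ≅ Z^2,  H_2 ≅ Z.

K has 8 vertices, 24 edges, 16 triangles.
rank ∂_0 = 0, rank ∂_1 = 7 ⇒ b_0 = 8 − 0 − 7 = 1; all invariant factors of ∂_1 are 1 so no torsion. So H_0 = Z.
rank ∂_1 = 7, rank ∂_2 = 15 ⇒ b_1 = 24 − 7 − 15 = 2; all invariant factors of ∂_2 are 1 so no torsion. So H_1 = Z^2.
rank ∂_2 = 15, rank ∂_3 = 0 ⇒ b_2 = 16 − 15 − 0 = 1. So H_2 = Z.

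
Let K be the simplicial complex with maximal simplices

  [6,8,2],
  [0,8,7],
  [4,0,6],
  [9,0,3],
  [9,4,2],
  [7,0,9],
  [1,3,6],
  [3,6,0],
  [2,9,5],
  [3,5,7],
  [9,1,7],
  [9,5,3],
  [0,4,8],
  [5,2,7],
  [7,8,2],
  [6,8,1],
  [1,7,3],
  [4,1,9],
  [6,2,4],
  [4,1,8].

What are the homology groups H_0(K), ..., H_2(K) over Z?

H_0 = Z,  H_1 = Z ⊕ Z_2,  H_2 = 0.

Fix the vertex order 0 < 1 < 2 < 3 < 4 < 5 < 6 < 7 < 8 < 9 and write every simplex with vertices in increasing order. Then dim K = 2 and the simplices of K are:

  0-simplices (10): [0], [1], [2], [3], [4], [5], [6], [7], [8], [9]
  1-simplices (30): (30 of them)
  2-simplices (20): (20 of them)

giving chain groups C_0 ≅ Z^10, C_1 ≅ Z^30, C_2 ≅ Z^20.

The boundary map ∂_1: C_1 → C_0 sends each edge [p,q] (with p < q) to q − p.
This gives a 10×30 integer matrix of rank 9; reducing to Smith normal form yields diagonal entries (1,1,1,1,1,1,1,1,1).

∂_2: C_2 → C_1 acts by ∂[p,q,r] = [q,r] − [p,r] + [p,q]. For instance
  ∂[1,6,8] = [6,8] − [1,8] + [1,6],
  ∂[0,4,8] = [4,8] − [0,8] + [0,4].
The resulting 30×20 matrix has rank 20, and its Smith normal form has invariant factors (1,1,1,1,1,1,1,1,1,1,1,1,1,1,1,1,1,1,1,2).

Now H_k = ker ∂_k / im ∂_{k+1}, so:

  H_0: rank C_0 − rank ∂_1 = 10 − 9 = 1, and the invariant factors of ∂_1 are all 1, so H_0 ≅ Z.
  H_1: rank ker ∂_1 − rank ∂_2 = (30 − 9) − 20 = 1, and ∂_2 has invariant factor 2 > 1, so H_1 ≅ Z ⊕ Z_2.
  H_2: rank ker ∂_2 − rank ∂_3 = (20 − 20) − 0 = 0, and there is no ∂_3, so H_2 ≅ 0.

As a check, the Euler characteristic is 10 − 30 + 20 = 0, which agrees with 1 − 1 + 0 = 0.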